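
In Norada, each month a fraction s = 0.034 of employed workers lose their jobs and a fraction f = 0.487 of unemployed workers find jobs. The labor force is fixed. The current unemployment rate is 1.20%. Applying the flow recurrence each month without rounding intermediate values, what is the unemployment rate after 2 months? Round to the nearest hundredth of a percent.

Unemployment rate after two months ≈ 5.30%.

With a fixed labor force, u_{t+1} = u_t + s·(1−u_t) − f·u_t = u_t·(1−s−f) + s.
Here 1−s−f = 0.479 and s = 0.034.
u_1 = 0.012000 × 0.479 + 0.034 = 0.039748.
u_2 = 0.039748 × 0.479 + 0.034 = 0.053039.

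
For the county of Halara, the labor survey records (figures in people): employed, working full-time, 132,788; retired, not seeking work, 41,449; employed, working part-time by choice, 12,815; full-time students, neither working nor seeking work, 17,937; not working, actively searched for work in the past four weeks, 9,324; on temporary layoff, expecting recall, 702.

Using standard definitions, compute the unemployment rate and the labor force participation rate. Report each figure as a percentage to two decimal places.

Employed = 132,788 + 12,815 = 145,603.
Unemployed = 9,324 + 702 = 10,026 (jobless and actively searching, or on temporary layoff).
Labor force = 145,603 + 10,026 = 155,629.
Not in labor force = 41,449 + 17,937 = 59,386 (those not working and not actively searching are outside the labor force).
Civilian working-age population = 155,629 + 59,386 = 215,015.
Unemployment rate = 10,026 / 155,629 = 6.44%.
Labor force participation rate = 155,629 / 215,015 = 72.38%.

Unemployment rate ≈ 6.44%; labor force participation rate ≈ 72.38%.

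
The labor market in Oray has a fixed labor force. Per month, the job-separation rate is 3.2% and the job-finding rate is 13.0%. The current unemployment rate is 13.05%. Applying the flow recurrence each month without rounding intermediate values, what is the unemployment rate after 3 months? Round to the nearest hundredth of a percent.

Unemployment rate after three months ≈ 15.81%.

With a fixed labor force, u_{t+1} = u_t + s·(1−u_t) − f·u_t = u_t·(1−s−f) + s.
Here 1−s−f = 0.838 and s = 0.032.
u_1 = 0.130500 × 0.838 + 0.032 = 0.141359.
u_2 = 0.141359 × 0.838 + 0.032 = 0.150459.
u_3 = 0.150459 × 0.838 + 0.032 = 0.158085.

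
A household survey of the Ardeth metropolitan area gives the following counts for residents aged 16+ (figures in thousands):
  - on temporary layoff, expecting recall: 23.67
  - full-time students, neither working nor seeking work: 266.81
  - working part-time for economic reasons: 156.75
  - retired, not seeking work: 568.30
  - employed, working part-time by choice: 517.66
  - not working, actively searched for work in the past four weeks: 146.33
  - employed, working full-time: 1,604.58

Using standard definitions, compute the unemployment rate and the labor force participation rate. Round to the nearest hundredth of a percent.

Employed = 156.75 + 517.66 + 1,604.58 = 2,278.99 thousand (anyone who worked, including part-time for economic reasons, counts as employed).
Unemployed = 23.67 + 146.33 = 170.00 thousand (jobless and actively searching, or on temporary layoff).
Labor force = 2,278.99 + 170.00 = 2,448.99 thousand.
Not in labor force = 266.81 + 568.30 = 835.11 thousand (those not working and not actively searching are outside the labor force).
Civilian working-age population = 2,448.99 + 835.11 = 3,284.10 thousand.
Unemployment rate = 170.00 / 2,448.99 = 6.94%.
Labor force participation rate = 2,448.99 / 3,284.10 = 74.57%.

Unemployment rate ≈ 6.94%; labor force participation rate ≈ 74.57%.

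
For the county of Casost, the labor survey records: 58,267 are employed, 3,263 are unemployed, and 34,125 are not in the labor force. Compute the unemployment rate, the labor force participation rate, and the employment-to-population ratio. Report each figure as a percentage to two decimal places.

Labor force = employed + unemployed = 58,267 + 3,263 = 61,530.
Working-age population = 61,530 + 34,125 = 95,655.
Unemployment rate = 3,263 / 61,530 = 5.30%.
Labor force participation rate = 61,530 / 95,655 = 64.32%.
Employment-population ratio = 58,267 / 95,655 = 60.91%.

Unemployment rate ≈ 5.30%; labor force participation rate ≈ 64.32%; employment-population ratio ≈ 60.91%.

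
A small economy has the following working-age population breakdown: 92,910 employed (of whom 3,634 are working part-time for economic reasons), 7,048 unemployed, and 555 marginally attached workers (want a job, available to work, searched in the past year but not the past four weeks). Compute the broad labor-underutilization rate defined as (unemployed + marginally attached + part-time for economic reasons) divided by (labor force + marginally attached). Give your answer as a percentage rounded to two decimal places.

Broad underutilization rate ≈ 11.18%.

Labor force = 92,910 + 7,048 = 99,958.
Numerator = 7,048 + 555 + 3,634 = 11,237.
Denominator = 99,958 + 555 = 100,513.
Broad rate = 11,237 / 100,513 = 11.18%.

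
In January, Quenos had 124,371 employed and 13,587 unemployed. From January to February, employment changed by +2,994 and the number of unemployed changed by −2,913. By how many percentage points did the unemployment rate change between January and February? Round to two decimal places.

January: labor force = 124,371 + 13,587 = 137,958; u = 13,587/137,958 = 9.85%.
February: labor force = 127,365 + 10,674 = 138,039; u = 10,674/138,039 = 7.73%.
Change = 7.73% − 9.85% = −2.12 pp.

The unemployment rate changed by −2.12 percentage points.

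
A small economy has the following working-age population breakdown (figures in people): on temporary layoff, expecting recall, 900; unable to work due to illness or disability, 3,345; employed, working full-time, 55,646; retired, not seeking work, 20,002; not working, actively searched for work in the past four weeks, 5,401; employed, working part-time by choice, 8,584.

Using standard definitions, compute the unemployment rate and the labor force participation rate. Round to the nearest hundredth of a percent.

Unemployment rate ≈ 8.93%; labor force participation rate ≈ 75.13%.

Employed = 55,646 + 8,584 = 64,230.
Unemployed = 900 + 5,401 = 6,301 (jobless and actively searching, or on temporary layoff).
Labor force = 64,230 + 6,301 = 70,531.
Not in labor force = 3,345 + 20,002 = 23,347 (those not working and not actively searching are outside the labor force).
Civilian working-age population = 70,531 + 23,347 = 93,878.
Unemployment rate = 6,301 / 70,531 = 8.93%.
Labor force participation rate = 70,531 / 93,878 = 75.13%.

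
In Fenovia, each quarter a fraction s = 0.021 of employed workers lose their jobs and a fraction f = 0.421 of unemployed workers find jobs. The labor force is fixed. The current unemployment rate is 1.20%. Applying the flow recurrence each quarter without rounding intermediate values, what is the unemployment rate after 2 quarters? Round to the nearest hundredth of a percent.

With a fixed labor force, u_{t+1} = u_t + s·(1−u_t) − f·u_t = u_t·(1−s−f) + s.
Here 1−s−f = 0.558 and s = 0.021.
u_1 = 0.012000 × 0.558 + 0.021 = 0.027696.
u_2 = 0.027696 × 0.558 + 0.021 = 0.036454.

Unemployment rate after two quarters ≈ 3.65%.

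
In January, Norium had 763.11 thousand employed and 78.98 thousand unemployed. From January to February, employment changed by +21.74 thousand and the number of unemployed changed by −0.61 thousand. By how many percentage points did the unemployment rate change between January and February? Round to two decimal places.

The unemployment rate changed by −0.30 percentage points.

January: labor force = 763.11 + 78.98 = 842.09; u = 78.98/842.09 = 9.38%.
February: labor force = 784.85 + 78.37 = 863.22; u = 78.37/863.22 = 9.08%.
Change = 9.08% − 9.38% = −0.30 pp.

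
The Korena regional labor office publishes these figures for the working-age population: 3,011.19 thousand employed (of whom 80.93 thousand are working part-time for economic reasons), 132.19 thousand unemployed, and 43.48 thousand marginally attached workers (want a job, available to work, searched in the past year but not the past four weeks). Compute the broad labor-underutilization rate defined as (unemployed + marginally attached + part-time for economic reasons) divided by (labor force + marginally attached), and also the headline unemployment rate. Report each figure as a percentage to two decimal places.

Labor force = 3,011.19 + 132.19 = 3,143.38 thousand.
Numerator = 132.19 + 43.48 + 80.93 = 256.60 thousand.
Denominator = 3,143.38 + 43.48 = 3,186.86 thousand.
Broad rate = 256.60 / 3,186.86 = 8.05%.
Headline unemployment rate = 132.19 / 3,143.38 = 4.21%.

Broad underutilization rate ≈ 8.05%; headline unemployment rate ≈ 4.21%.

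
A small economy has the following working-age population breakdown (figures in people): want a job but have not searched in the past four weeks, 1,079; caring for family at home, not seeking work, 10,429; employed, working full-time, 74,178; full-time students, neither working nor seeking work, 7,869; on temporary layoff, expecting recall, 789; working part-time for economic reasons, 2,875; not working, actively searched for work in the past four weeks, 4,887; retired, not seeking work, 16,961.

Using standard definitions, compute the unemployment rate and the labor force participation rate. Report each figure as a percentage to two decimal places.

Employed = 74,178 + 2,875 = 77,053 (anyone who worked, including part-time for economic reasons, counts as employed).
Unemployed = 789 + 4,887 = 5,676 (jobless and actively searching, or on temporary layoff).
Labor force = 77,053 + 5,676 = 82,729.
Not in labor force = 1,079 + 10,429 + 7,869 + 16,961 = 36,338 (those not working and not actively searching are outside the labor force — including those who want a job but have given up searching).
Civilian working-age population = 82,729 + 36,338 = 119,067.
Unemployment rate = 5,676 / 82,729 = 6.86%.
Labor force participation rate = 82,729 / 119,067 = 69.48%.

Unemployment rate ≈ 6.86%; labor force participation rate ≈ 69.48%.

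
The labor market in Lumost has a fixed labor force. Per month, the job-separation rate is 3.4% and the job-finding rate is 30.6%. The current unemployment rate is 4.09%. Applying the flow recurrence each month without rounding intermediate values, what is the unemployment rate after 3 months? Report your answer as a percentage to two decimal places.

Unemployment rate after three months ≈ 8.30%.

With a fixed labor force, u_{t+1} = u_t + s·(1−u_t) − f·u_t = u_t·(1−s−f) + s.
Here 1−s−f = 0.660 and s = 0.034.
u_1 = 0.040900 × 0.660 + 0.034 = 0.060994.
u_2 = 0.060994 × 0.660 + 0.034 = 0.074256.
u_3 = 0.074256 × 0.660 + 0.034 = 0.083009.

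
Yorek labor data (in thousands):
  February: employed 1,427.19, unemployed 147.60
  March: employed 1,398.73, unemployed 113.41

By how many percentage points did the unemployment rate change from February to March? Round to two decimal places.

February: labor force = 1,427.19 + 147.60 = 1,574.79; u = 147.60/1,574.79 = 9.37%.
March: labor force = 1,398.73 + 113.41 = 1,512.14; u = 113.41/1,512.14 = 7.50%.
Change = 7.50% − 9.37% = −1.87 pp.

The unemployment rate changed by −1.87 percentage points.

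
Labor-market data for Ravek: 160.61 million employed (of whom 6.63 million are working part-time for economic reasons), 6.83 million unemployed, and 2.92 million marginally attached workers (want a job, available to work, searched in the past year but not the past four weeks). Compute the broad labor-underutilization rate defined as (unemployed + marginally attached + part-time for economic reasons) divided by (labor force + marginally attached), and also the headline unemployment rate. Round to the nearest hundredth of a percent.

Broad underutilization rate ≈ 9.61%; headline unemployment rate ≈ 4.08%.

Labor force = 160.61 + 6.83 = 167.44 million.
Numerator = 6.83 + 2.92 + 6.63 = 16.38 million.
Denominator = 167.44 + 2.92 = 170.36 million.
Broad rate = 16.38 / 170.36 = 9.61%.
Headline unemployment rate = 6.83 / 167.44 = 4.08%.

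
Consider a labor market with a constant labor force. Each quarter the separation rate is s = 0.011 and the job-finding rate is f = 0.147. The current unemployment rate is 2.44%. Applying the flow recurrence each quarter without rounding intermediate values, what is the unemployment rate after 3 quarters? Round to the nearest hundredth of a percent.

With a fixed labor force, u_{t+1} = u_t + s·(1−u_t) − f·u_t = u_t·(1−s−f) + s.
Here 1−s−f = 0.842 and s = 0.011.
u_1 = 0.024400 × 0.842 + 0.011 = 0.031545.
u_2 = 0.031545 × 0.842 + 0.011 = 0.037561.
u_3 = 0.037561 × 0.842 + 0.011 = 0.042626.

Unemployment rate after three quarters ≈ 4.26%.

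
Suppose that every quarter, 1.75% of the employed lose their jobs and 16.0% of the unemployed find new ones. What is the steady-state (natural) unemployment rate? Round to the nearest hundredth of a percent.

At steady state the flows balance: s·E = f·U, so U/(E+U) = s/(s+f).
u* = 1.75 / (1.75 + 16.0) = 1.75 / 17.75 = 9.86%.

Steady-state unemployment rate ≈ 9.86%.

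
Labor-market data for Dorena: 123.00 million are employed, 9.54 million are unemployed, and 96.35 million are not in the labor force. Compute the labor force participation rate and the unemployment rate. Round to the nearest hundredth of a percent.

Labor force = employed + unemployed = 123.00 + 9.54 = 132.54 million.
Working-age population = 132.54 + 96.35 = 228.89 million.
Unemployment rate = 9.54 / 132.54 = 7.20%.
Labor force participation rate = 132.54 / 228.89 = 57.91%.

Labor force participation rate ≈ 57.91%; unemployment rate ≈ 7.20%.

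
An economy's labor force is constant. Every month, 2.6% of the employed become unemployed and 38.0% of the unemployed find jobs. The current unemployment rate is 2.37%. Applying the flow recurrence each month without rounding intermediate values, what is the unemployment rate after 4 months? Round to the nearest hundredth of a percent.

Unemployment rate after four months ≈ 5.90%.

With a fixed labor force, u_{t+1} = u_t + s·(1−u_t) − f·u_t = u_t·(1−s−f) + s.
Here 1−s−f = 0.594 and s = 0.026.
u_1 = 0.023700 × 0.594 + 0.026 = 0.040078.
u_2 = 0.040078 × 0.594 + 0.026 = 0.049806.
u_3 = 0.049806 × 0.594 + 0.026 = 0.055585.
u_4 = 0.055585 × 0.594 + 0.026 = 0.059017.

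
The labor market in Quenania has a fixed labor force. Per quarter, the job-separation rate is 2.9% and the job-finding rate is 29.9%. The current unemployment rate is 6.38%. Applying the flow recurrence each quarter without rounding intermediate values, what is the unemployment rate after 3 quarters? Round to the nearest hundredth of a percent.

Unemployment rate after three quarters ≈ 8.09%.

With a fixed labor force, u_{t+1} = u_t + s·(1−u_t) − f·u_t = u_t·(1−s−f) + s.
Here 1−s−f = 0.672 and s = 0.029.
u_1 = 0.063800 × 0.672 + 0.029 = 0.071874.
u_2 = 0.071874 × 0.672 + 0.029 = 0.077299.
u_3 = 0.077299 × 0.672 + 0.029 = 0.080945.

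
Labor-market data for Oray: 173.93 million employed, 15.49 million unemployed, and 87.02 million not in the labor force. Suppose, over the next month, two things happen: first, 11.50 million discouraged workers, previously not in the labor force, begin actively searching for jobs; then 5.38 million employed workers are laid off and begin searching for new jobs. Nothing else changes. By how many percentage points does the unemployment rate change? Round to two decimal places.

Initially, labor force = 173.93 + 15.49 = 189.42 million, so u = 15.49/189.42 = 8.18%.
After the first change, unemployed and labor force both rise by 11.50 → E = 173.93, U = 26.99, labor force = 200.92 million.
After the second change, employed falls and unemployed rises by 5.38; labor force unchanged → E = 168.55, U = 32.37, labor force = 200.92 million.
New unemployment rate = 32.37 / 200.92 = 16.11%.
Change = 16.11% − 8.18% = +7.93 percentage points.

The unemployment rate changes by +7.93 percentage points.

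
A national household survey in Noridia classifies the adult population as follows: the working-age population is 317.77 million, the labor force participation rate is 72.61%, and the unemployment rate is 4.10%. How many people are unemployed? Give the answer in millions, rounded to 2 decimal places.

Labor force = 0.7261 × 317.77 = 230.73 million.
Unemployed = 0.0410 × 230.73 ≈ 9.46 million.

About 9.46 million are unemployed.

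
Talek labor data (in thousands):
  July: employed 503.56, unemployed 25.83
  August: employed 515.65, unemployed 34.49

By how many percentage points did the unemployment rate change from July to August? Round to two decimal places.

The unemployment rate changed by +1.39 percentage points.

July: labor force = 503.56 + 25.83 = 529.39; u = 25.83/529.39 = 4.88%.
August: labor force = 515.65 + 34.49 = 550.14; u = 34.49/550.14 = 6.27%.
Change = 6.27% − 4.88% = +1.39 pp.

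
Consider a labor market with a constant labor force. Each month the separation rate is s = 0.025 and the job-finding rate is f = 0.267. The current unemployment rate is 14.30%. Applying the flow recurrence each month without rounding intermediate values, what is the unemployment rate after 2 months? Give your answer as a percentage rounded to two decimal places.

With a fixed labor force, u_{t+1} = u_t + s·(1−u_t) − f·u_t = u_t·(1−s−f) + s.
Here 1−s−f = 0.708 and s = 0.025.
u_1 = 0.143000 × 0.708 + 0.025 = 0.126244.
u_2 = 0.126244 × 0.708 + 0.025 = 0.114381.

Unemployment rate after two months ≈ 11.44%.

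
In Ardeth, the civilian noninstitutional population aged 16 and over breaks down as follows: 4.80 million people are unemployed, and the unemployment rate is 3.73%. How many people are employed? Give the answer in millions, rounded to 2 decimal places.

Labor force = U / u = 4.80 / 0.0373 ≈ 128.69 million.
Employed = labor force − unemployed = 128.69 − 4.80 = 123.89 million.

About 123.89 million are employed.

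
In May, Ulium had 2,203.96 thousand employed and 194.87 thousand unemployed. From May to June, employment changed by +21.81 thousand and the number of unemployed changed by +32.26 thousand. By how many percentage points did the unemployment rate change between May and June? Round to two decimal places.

May: labor force = 2,203.96 + 194.87 = 2,398.83; u = 194.87/2,398.83 = 8.12%.
June: labor force = 2,225.77 + 227.13 = 2,452.90; u = 227.13/2,452.90 = 9.26%.
Change = 9.26% − 8.12% = +1.14 pp.

The unemployment rate changed by +1.14 percentage points.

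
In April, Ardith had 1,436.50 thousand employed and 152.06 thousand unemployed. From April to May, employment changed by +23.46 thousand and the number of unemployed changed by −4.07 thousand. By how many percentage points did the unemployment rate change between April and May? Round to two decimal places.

The unemployment rate changed by −0.37 percentage points.

April: labor force = 1,436.50 + 152.06 = 1,588.56; u = 152.06/1,588.56 = 9.57%.
May: labor force = 1,459.96 + 147.99 = 1,607.95; u = 147.99/1,607.95 = 9.20%.
Change = 9.20% − 9.57% = −0.37 pp.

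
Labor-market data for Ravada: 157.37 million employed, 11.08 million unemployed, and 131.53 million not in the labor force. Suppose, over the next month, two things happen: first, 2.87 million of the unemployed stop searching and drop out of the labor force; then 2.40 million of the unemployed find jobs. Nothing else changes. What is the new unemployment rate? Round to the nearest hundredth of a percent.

New unemployment rate ≈ 3.51%.

Initially, labor force = 157.37 + 11.08 = 168.45 million, so u = 11.08/168.45 = 6.58%.
After the first change, unemployed and labor force both fall by 2.87 → E = 157.37, U = 8.21, labor force = 165.58 million.
After the second change, unemployed falls and employed rises by 2.40; labor force unchanged → E = 159.77, U = 5.81, labor force = 165.58 million.
New unemployment rate = 5.81 / 165.58 = 3.51%.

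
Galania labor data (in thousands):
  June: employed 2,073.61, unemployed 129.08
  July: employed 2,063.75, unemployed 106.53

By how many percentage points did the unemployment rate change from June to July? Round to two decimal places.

The unemployment rate changed by −0.95 percentage points.

June: labor force = 2,073.61 + 129.08 = 2,202.69; u = 129.08/2,202.69 = 5.86%.
July: labor force = 2,063.75 + 106.53 = 2,170.28; u = 106.53/2,170.28 = 4.91%.
Change = 4.91% − 5.86% = −0.95 pp.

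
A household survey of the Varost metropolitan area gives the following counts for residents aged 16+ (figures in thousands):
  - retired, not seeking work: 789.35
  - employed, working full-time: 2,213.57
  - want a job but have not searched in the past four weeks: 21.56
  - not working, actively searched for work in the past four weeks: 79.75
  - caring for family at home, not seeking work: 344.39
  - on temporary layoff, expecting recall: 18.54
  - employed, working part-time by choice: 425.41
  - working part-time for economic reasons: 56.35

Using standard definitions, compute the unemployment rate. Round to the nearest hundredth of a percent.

Unemployment rate ≈ 3.52%.

Employed = 2,213.57 + 425.41 + 56.35 = 2,695.33 thousand (anyone who worked, including part-time for economic reasons, counts as employed).
Unemployed = 79.75 + 18.54 = 98.29 thousand (jobless and actively searching, or on temporary layoff).
Labor force = 2,695.33 + 98.29 = 2,793.62 thousand.
Unemployment rate = 98.29 / 2,793.62 = 3.52%.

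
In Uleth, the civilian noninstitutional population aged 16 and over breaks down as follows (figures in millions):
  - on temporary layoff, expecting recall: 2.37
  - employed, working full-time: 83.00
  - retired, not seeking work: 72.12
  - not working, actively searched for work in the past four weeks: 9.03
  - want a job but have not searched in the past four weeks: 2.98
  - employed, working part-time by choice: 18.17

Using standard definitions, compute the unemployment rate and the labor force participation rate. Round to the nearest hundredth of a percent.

Unemployment rate ≈ 10.13%; labor force participation rate ≈ 59.98%.

Employed = 83.00 + 18.17 = 101.17 million.
Unemployed = 2.37 + 9.03 = 11.40 million (jobless and actively searching, or on temporary layoff).
Labor force = 101.17 + 11.40 = 112.57 million.
Not in labor force = 72.12 + 2.98 = 75.10 million (those not working and not actively searching are outside the labor force — including those who want a job but have given up searching).
Civilian working-age population = 112.57 + 75.10 = 187.67 million.
Unemployment rate = 11.40 / 112.57 = 10.13%.
Labor force participation rate = 112.57 / 187.67 = 59.98%.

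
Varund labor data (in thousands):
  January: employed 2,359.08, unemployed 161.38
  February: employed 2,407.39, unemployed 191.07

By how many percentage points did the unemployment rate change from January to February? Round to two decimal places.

January: labor force = 2,359.08 + 161.38 = 2,520.46; u = 161.38/2,520.46 = 6.40%.
February: labor force = 2,407.39 + 191.07 = 2,598.46; u = 191.07/2,598.46 = 7.35%.
Change = 7.35% − 6.40% = +0.95 pp.

The unemployment rate changed by +0.95 percentage points.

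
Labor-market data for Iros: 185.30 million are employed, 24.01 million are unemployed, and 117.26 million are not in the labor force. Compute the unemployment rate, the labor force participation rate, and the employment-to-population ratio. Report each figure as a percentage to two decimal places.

Labor force = employed + unemployed = 185.30 + 24.01 = 209.31 million.
Working-age population = 209.31 + 117.26 = 326.57 million.
Unemployment rate = 24.01 / 209.31 = 11.47%.
Labor force participation rate = 209.31 / 326.57 = 64.09%.
Employment-population ratio = 185.30 / 326.57 = 56.74%.

Unemployment rate ≈ 11.47%; labor force participation rate ≈ 64.09%; employment-population ratio ≈ 56.74%.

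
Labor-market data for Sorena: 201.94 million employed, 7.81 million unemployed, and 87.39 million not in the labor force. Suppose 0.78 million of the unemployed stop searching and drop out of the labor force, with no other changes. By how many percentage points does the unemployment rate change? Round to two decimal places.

Initially, labor force = 201.94 + 7.81 = 209.75 million, so u = 7.81/209.75 = 3.72%.
After the change, unemployed and labor force both fall by 0.78 → E = 201.94, U = 7.03, labor force = 208.97 million.
New unemployment rate = 7.03 / 208.97 = 3.36%.
Change = 3.36% − 3.72% = −0.36 percentage points.

The unemployment rate changes by −0.36 percentage points.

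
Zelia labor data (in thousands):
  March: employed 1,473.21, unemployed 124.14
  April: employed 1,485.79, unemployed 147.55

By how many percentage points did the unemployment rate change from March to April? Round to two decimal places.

The unemployment rate changed by +1.26 percentage points.

March: labor force = 1,473.21 + 124.14 = 1,597.35; u = 124.14/1,597.35 = 7.77%.
April: labor force = 1,485.79 + 147.55 = 1,633.34; u = 147.55/1,633.34 = 9.03%.
Change = 9.03% − 7.77% = +1.26 pp.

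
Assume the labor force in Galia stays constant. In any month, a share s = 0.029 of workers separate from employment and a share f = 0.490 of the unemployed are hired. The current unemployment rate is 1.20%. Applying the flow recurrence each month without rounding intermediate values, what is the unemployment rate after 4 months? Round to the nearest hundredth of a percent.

With a fixed labor force, u_{t+1} = u_t + s·(1−u_t) − f·u_t = u_t·(1−s−f) + s.
Here 1−s−f = 0.481 and s = 0.029.
u_1 = 0.012000 × 0.481 + 0.029 = 0.034772.
u_2 = 0.034772 × 0.481 + 0.029 = 0.045725.
u_3 = 0.045725 × 0.481 + 0.029 = 0.050994.
u_4 = 0.050994 × 0.481 + 0.029 = 0.053528.

Unemployment rate after four months ≈ 5.35%.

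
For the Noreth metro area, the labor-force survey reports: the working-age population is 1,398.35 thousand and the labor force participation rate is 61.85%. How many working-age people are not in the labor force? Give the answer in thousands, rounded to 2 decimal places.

About 533.47 thousand are not in the labor force.

Share not in the labor force = 1 − 0.6185 = 0.3815.
Not in labor force = 0.3815 × 1,398.35 ≈ 533.47 thousand.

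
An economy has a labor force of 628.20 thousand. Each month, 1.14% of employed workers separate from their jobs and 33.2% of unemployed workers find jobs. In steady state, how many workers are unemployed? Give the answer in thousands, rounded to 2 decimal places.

Steady-state unemployment rate u* = s/(s+f) = 1.14/(1.14+33.2) = 0.033197.
Unemployed = u* × labor force = 0.033197 × 628.20 ≈ 20.85 thousand.

About 20.85 thousand are unemployed in steady state.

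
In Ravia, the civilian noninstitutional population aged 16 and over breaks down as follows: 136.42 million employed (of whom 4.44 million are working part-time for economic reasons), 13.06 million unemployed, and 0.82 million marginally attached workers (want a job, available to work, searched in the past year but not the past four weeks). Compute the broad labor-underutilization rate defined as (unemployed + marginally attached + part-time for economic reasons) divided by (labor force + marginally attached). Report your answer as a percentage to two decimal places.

Broad underutilization rate ≈ 12.19%.

Labor force = 136.42 + 13.06 = 149.48 million.
Numerator = 13.06 + 0.82 + 4.44 = 18.32 million.
Denominator = 149.48 + 0.82 = 150.30 million.
Broad rate = 18.32 / 150.30 = 12.19%.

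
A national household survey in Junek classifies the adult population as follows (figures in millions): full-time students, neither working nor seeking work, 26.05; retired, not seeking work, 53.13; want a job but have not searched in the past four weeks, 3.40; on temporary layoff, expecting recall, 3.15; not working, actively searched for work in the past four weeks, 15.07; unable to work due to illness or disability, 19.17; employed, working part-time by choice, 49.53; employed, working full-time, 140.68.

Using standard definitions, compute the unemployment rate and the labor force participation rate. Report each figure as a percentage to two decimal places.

Unemployment rate ≈ 8.74%; labor force participation rate ≈ 67.20%.

Employed = 49.53 + 140.68 = 190.21 million.
Unemployed = 3.15 + 15.07 = 18.22 million (jobless and actively searching, or on temporary layoff).
Labor force = 190.21 + 18.22 = 208.43 million.
Not in labor force = 26.05 + 53.13 + 3.40 + 19.17 = 101.75 million (those not working and not actively searching are outside the labor force — including those who want a job but have given up searching).
Civilian working-age population = 208.43 + 101.75 = 310.18 million.
Unemployment rate = 18.22 / 208.43 = 8.74%.
Labor force participation rate = 208.43 / 310.18 = 67.20%.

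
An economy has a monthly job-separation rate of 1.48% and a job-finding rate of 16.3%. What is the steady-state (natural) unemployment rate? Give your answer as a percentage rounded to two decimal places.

At steady state the flows balance: s·E = f·U, so U/(E+U) = s/(s+f).
u* = 1.48 / (1.48 + 16.3) = 1.48 / 17.78 = 8.32%.

Steady-state unemployment rate ≈ 8.32%.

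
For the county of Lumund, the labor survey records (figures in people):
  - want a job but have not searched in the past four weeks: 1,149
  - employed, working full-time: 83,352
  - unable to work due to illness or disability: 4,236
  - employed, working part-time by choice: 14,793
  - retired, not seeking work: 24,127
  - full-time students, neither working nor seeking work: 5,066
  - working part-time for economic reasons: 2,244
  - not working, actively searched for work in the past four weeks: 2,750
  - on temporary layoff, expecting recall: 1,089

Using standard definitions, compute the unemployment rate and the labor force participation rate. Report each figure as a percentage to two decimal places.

Employed = 83,352 + 14,793 + 2,244 = 100,389 (anyone who worked, including part-time for economic reasons, counts as employed).
Unemployed = 2,750 + 1,089 = 3,839 (jobless and actively searching, or on temporary layoff).
Labor force = 100,389 + 3,839 = 104,228.
Not in labor force = 1,149 + 4,236 + 24,127 + 5,066 = 34,578 (those not working and not actively searching are outside the labor force — including those who want a job but have given up searching).
Civilian working-age population = 104,228 + 34,578 = 138,806.
Unemployment rate = 3,839 / 104,228 = 3.68%.
Labor force participation rate = 104,228 / 138,806 = 75.09%.

Unemployment rate ≈ 3.68%; labor force participation rate ≈ 75.09%.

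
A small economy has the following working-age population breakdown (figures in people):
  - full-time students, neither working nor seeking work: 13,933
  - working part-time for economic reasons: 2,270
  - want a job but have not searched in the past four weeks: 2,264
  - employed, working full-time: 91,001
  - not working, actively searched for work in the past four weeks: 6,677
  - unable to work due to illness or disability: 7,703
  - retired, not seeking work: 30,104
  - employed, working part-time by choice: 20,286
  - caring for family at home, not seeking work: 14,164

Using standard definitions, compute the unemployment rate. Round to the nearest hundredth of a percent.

Employed = 2,270 + 91,001 + 20,286 = 113,557 (anyone who worked, including part-time for economic reasons, counts as employed).
Unemployed = 6,677.
Labor force = 113,557 + 6,677 = 120,234.
Unemployment rate = 6,677 / 120,234 = 5.55%.

Unemployment rate ≈ 5.55%.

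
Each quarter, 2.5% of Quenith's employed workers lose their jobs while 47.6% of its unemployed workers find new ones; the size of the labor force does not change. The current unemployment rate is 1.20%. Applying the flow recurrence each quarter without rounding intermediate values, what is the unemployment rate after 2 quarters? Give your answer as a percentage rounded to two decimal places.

Unemployment rate after two quarters ≈ 4.05%.

With a fixed labor force, u_{t+1} = u_t + s·(1−u_t) − f·u_t = u_t·(1−s−f) + s.
Here 1−s−f = 0.499 and s = 0.025.
u_1 = 0.012000 × 0.499 + 0.025 = 0.030988.
u_2 = 0.030988 × 0.499 + 0.025 = 0.040463.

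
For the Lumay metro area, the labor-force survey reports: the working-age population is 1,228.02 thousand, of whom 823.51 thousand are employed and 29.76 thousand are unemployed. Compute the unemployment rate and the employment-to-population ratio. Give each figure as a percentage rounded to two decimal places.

Labor force = employed + unemployed = 823.51 + 29.76 = 853.27 thousand.
Unemployment rate = 29.76 / 853.27 = 3.49%.
Employment-population ratio = 823.51 / 1,228.02 = 67.06%.

Unemployment rate ≈ 3.49%; employment-population ratio ≈ 67.06%.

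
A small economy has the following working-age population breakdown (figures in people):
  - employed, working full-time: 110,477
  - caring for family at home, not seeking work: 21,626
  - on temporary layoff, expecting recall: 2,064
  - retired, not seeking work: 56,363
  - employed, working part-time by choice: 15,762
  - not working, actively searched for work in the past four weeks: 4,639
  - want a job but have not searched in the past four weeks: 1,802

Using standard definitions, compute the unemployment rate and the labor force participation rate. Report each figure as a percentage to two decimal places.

Unemployment rate ≈ 5.04%; labor force participation rate ≈ 62.49%.

Employed = 110,477 + 15,762 = 126,239.
Unemployed = 2,064 + 4,639 = 6,703 (jobless and actively searching, or on temporary layoff).
Labor force = 126,239 + 6,703 = 132,942.
Not in labor force = 21,626 + 56,363 + 1,802 = 79,791 (those not working and not actively searching are outside the labor force — including those who want a job but have given up searching).
Civilian working-age population = 132,942 + 79,791 = 212,733.
Unemployment rate = 6,703 / 132,942 = 5.04%.
Labor force participation rate = 132,942 / 212,733 = 62.49%.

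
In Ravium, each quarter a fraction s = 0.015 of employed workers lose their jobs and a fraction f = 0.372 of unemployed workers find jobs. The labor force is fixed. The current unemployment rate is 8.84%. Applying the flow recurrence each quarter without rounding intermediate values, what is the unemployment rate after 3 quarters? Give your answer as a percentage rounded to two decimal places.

Unemployment rate after three quarters ≈ 5.02%.

With a fixed labor force, u_{t+1} = u_t + s·(1−u_t) − f·u_t = u_t·(1−s−f) + s.
Here 1−s−f = 0.613 and s = 0.015.
u_1 = 0.088400 × 0.613 + 0.015 = 0.069189.
u_2 = 0.069189 × 0.613 + 0.015 = 0.057413.
u_3 = 0.057413 × 0.613 + 0.015 = 0.050194.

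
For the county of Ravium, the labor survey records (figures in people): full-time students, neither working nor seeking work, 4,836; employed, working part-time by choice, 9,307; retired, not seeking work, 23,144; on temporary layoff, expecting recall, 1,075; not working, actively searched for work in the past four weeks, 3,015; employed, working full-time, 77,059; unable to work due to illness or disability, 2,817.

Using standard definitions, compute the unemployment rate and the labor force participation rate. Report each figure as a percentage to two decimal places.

Unemployment rate ≈ 4.52%; labor force participation rate ≈ 74.60%.

Employed = 9,307 + 77,059 = 86,366.
Unemployed = 1,075 + 3,015 = 4,090 (jobless and actively searching, or on temporary layoff).
Labor force = 86,366 + 4,090 = 90,456.
Not in labor force = 4,836 + 23,144 + 2,817 = 30,797 (those not working and not actively searching are outside the labor force).
Civilian working-age population = 90,456 + 30,797 = 121,253.
Unemployment rate = 4,090 / 90,456 = 4.52%.
Labor force participation rate = 90,456 / 121,253 = 74.60%.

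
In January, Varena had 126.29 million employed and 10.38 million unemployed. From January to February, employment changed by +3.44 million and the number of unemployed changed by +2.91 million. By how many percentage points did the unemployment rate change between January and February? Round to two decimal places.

The unemployment rate changed by +1.70 percentage points.

January: labor force = 126.29 + 10.38 = 136.67; u = 10.38/136.67 = 7.59%.
February: labor force = 129.73 + 13.29 = 143.02; u = 13.29/143.02 = 9.29%.
Change = 9.29% − 7.59% = +1.70 pp.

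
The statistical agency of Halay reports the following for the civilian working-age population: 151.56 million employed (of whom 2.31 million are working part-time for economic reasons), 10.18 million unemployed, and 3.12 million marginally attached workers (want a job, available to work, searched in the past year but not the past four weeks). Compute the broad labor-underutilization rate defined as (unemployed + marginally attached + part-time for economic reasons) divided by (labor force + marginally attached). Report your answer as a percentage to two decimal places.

Broad underutilization rate ≈ 9.47%.

Labor force = 151.56 + 10.18 = 161.74 million.
Numerator = 10.18 + 3.12 + 2.31 = 15.61 million.
Denominator = 161.74 + 3.12 = 164.86 million.
Broad rate = 15.61 / 164.86 = 9.47%.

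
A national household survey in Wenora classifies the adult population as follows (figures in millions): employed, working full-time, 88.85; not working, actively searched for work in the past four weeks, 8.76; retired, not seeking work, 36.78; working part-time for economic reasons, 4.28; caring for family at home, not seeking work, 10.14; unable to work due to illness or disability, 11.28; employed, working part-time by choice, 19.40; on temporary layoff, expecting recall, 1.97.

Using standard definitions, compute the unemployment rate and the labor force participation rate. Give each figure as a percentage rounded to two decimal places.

Unemployment rate ≈ 8.71%; labor force participation rate ≈ 67.93%.

Employed = 88.85 + 4.28 + 19.40 = 112.53 million (anyone who worked, including part-time for economic reasons, counts as employed).
Unemployed = 8.76 + 1.97 = 10.73 million (jobless and actively searching, or on temporary layoff).
Labor force = 112.53 + 10.73 = 123.26 million.
Not in labor force = 36.78 + 10.14 + 11.28 = 58.20 million (those not working and not actively searching are outside the labor force).
Civilian working-age population = 123.26 + 58.20 = 181.46 million.
Unemployment rate = 10.73 / 123.26 = 8.71%.
Labor force participation rate = 123.26 / 181.46 = 67.93%.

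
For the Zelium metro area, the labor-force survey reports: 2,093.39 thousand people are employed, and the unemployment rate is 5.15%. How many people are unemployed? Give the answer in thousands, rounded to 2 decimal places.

About 113.66 thousand are unemployed.

Let U be the number unemployed. The labor force is E + U, and U/(E+U) = 0.0515.
So U = 0.0515 × 2,093.39 / (1 − 0.0515) = 107.8096 / 0.9485 ≈ 113.66 thousand.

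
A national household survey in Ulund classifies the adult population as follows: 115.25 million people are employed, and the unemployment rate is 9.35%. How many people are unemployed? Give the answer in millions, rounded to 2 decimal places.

Let U be the number unemployed. The labor force is E + U, and U/(E+U) = 0.0935.
So U = 0.0935 × 115.25 / (1 − 0.0935) = 10.7759 / 0.9065 ≈ 11.89 million.

About 11.89 million are unemployed.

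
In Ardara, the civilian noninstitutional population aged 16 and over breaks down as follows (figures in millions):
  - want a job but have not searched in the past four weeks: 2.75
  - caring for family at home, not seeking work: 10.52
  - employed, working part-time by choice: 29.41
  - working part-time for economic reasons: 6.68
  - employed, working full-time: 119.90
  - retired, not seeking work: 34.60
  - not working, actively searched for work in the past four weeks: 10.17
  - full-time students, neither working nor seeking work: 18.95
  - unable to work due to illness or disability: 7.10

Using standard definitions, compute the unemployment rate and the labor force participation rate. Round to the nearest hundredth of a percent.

Employed = 29.41 + 6.68 + 119.90 = 155.99 million (anyone who worked, including part-time for economic reasons, counts as employed).
Unemployed = 10.17 million.
Labor force = 155.99 + 10.17 = 166.16 million.
Not in labor force = 2.75 + 10.52 + 34.60 + 18.95 + 7.10 = 73.92 million (those not working and not actively searching are outside the labor force — including those who want a job but have given up searching).
Civilian working-age population = 166.16 + 73.92 = 240.08 million.
Unemployment rate = 10.17 / 166.16 = 6.12%.
Labor force participation rate = 166.16 / 240.08 = 69.21%.

Unemployment rate ≈ 6.12%; labor force participation rate ≈ 69.21%.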